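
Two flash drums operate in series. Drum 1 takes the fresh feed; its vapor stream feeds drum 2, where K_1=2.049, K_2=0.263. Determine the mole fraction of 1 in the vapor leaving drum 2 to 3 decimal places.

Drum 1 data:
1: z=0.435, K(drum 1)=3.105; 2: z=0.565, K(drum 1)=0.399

Drum 1:
Let ψ₁ = V/F and solve Σ zᵢ(Kᵢ−1)/(1+ψ₁(Kᵢ−1)) = 0.
Check two-phase: ΣzᵢKᵢ = 1.576 > 1 and Σzᵢ/Kᵢ = 1.556 > 1, so g(0) = 0.576 > 0 and g(1) = -0.556 < 0.
Binary case is linear: z₁(K₁−1)(1+ψ₁(K₂−1)) + z₂(K₂−1)(1+ψ₁(K₁−1)) = 0
⇒ ψ₁ = [z₁(K₁−1)+z₂(K₂−1)] / [−(K₁−1)(K₂−1)] = 0.5761/1.2651 = 0.455
Drum-1 compositions:
  1: x = 0.222, y = 0.690
  2: x = 0.778, y = 0.310
Drum-2 feed = drum-1 vapor: z₂ = (0.6896, 0.3104).
Drum 2:
Let ψ₂ = V/F and solve Σ zᵢ(Kᵢ−1)/(1+ψ₂(Kᵢ−1)) = 0.
Feasibility: ΣzᵢKᵢ = 1.495, Σzᵢ/Kᵢ = 1.517 — both > 1, two phases present.
Newton iteration, ψ₂⁰ = 0.5:
  ψ₂ = 0.500: g = 0.1123, g' = -0.749 → ψ₂ = 0.650
  ψ₂ = 0.650: g = -0.0089, g' = -0.889 → ψ₂ = 0.640
Converged at ψ₂ = 0.640.
  1: x = 0.413, y = 0.846
  2: x = 0.587, y = 0.154

y_1 (drum 2) = 0.846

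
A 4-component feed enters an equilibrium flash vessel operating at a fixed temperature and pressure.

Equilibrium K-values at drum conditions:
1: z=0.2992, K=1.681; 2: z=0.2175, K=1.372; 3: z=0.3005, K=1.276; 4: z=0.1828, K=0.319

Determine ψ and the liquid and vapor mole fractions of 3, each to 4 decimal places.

ψ = 0.7768, x_3 = 0.2474, y_3 = 0.3157

Newton iteration, ψ⁰ = 0.5:
  ψ = 0.5000: g = 0.10434, g' = -0.3112 → ψ = 0.8353
  ψ = 0.8353: g = -0.02971, g' = -0.5450 → ψ = 0.7808
  ψ = 0.7808: g = -0.00187, g' = -0.4793 → ψ = 0.7769
  ψ = 0.7769: g = -0.00001, g' = -0.4752 → ψ = 0.7768
Converged at ψ = 0.7768.
Compositions from xᵢ = zᵢ/(1+ψ(Kᵢ−1)), yᵢ = Kᵢxᵢ:
  1: x = 0.1957, y = 0.3289
  2: x = 0.1687, y = 0.2315
  3: x = 0.2474, y = 0.3157
  4: x = 0.3881, y = 0.1238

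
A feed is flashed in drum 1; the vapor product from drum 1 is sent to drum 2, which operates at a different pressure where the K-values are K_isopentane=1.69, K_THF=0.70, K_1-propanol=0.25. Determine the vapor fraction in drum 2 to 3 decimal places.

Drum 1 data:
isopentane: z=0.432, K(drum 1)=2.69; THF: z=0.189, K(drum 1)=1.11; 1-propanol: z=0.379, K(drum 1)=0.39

V/F (drum 2) = 0.361

Drum 1:
Material balance + equilibrium reduce to Σ zᵢ(Kᵢ−1)/(1+ψ₁(Kᵢ−1)) = 0.
Feasibility: ΣzᵢKᵢ = 1.520, Σzᵢ/Kᵢ = 1.303 — both > 1, two phases present.
Newton–Raphson from ψ₁ = 0.47:
  ψ₁ = 0.470: g = 0.1025, g' = -0.662 → ψ₁ = 0.625
  ψ₁ = 0.625: g = 0.0010, g' = -0.662 → ψ₁ = 0.626
Converged at ψ₁ = 0.626.
Drum-1 compositions:
  isopentane: x = 0.210, y = 0.565
  THF: x = 0.177, y = 0.196
  1-propanol: x = 0.613, y = 0.239
Drum-2 feed = drum-1 vapor: z₂ = (0.5645, 0.1963, 0.2392).
Drum 2:
Iterate (Newton) starting at ψ₂ = 0.58:
  ψ₂ = 0.580: g = -0.1106, g' = -0.584 → ψ₂ = 0.391
  ψ₂ = 0.391: g = -0.0137, g' = -0.459 → ψ₂ = 0.361
Converged at ψ₂ = 0.361.
  isopentane: x = 0.452, y = 0.764
  THF: x = 0.220, y = 0.154
  1-propanol: x = 0.328, y = 0.082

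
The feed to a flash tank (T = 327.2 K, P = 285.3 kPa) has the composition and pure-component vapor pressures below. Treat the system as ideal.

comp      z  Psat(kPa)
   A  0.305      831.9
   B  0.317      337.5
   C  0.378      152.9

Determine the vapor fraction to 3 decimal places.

ψ = 0.806

Raoult's law: Kᵢ = Pᵢˢᵃᵗ/P = Pᵢˢᵃᵗ/285.3.
  K_A = 831.9/285.3 = 2.91588, K_B = 337.5/285.3 = 1.18297, K_C = 152.9/285.3 = 0.53593
Rachford–Rice: g(ψ) = Σ zᵢ(Kᵢ−1)/(1+ψ(Kᵢ−1)) = 0.
g(0) = ΣzᵢKᵢ − 1 = 0.467 and g(1) = 1 − Σzᵢ/Kᵢ = -0.078, so a root lies in (0, 1).
Newton–Raphson from ψ = 0.5:
  ψ = 0.500: g = 0.1232, g' = -0.439 → ψ = 0.781
  ψ = 0.781: g = 0.0099, g' = -0.388 → ψ = 0.806
Converged at ψ = 0.806.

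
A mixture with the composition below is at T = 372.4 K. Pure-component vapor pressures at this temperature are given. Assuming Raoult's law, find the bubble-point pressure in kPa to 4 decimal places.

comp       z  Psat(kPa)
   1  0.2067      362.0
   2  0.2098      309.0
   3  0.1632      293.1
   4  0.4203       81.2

Pbub = 221.6159 kPa

At the bubble point ψ → 0, so ΣzᵢKᵢ = 1 with Kᵢ = Pᵢˢᵃᵗ/P ⇒ P = ΣzᵢPᵢˢᵃᵗ.
P = 0.2067·362.0 + 0.2098·309.0 + 0.1632·293.1 + 0.4203·81.2 = 221.6159 kPa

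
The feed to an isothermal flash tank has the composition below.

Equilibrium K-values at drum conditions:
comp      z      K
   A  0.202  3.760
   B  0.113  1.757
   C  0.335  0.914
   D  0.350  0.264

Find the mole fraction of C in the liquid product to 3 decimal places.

Newton–Raphson from ψ = 0.5:
  ψ = 0.500: g = -0.1414, g' = -0.783 → ψ = 0.319
  ψ = 0.319: g = -0.0012, g' = -0.803 → ψ = 0.318
Converged at ψ = 0.318.
Compositions from xᵢ = zᵢ/(1+ψ(Kᵢ−1)), yᵢ = Kᵢxᵢ:
  A: x = 0.108, y = 0.405
  B: x = 0.091, y = 0.160
  C: x = 0.344, y = 0.315
  D: x = 0.457, y = 0.121

x_C = 0.344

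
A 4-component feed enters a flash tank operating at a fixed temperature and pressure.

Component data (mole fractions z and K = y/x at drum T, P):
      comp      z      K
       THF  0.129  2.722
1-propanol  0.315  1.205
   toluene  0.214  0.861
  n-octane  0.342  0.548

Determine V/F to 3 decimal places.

Rachford–Rice: g(V/F) = Σ zᵢ(Kᵢ−1)/(1+V/F(Kᵢ−1)) = 0.
Feasibility: ΣzᵢKᵢ = 1.102, Σzᵢ/Kᵢ = 1.181 — both > 1, two phases present.
Newton iteration, V/F⁰ = 0.61:
  V/F = 0.610: g = -0.0802, g' = -0.240 → V/F = 0.275
  V/F = 0.275: g = 0.0044, g' = -0.284 → V/F = 0.291
Converged at V/F = 0.291.

V/F = 0.291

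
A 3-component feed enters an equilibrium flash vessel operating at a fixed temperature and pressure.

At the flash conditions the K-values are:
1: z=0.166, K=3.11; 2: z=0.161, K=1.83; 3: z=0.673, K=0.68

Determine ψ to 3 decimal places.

ψ = 0.526

Material balance + equilibrium reduce to Σ zᵢ(Kᵢ−1)/(1+ψ(Kᵢ−1)) = 0.
Check two-phase: ΣzᵢKᵢ = 1.269 > 1 and Σzᵢ/Kᵢ = 1.131 > 1, so g(0) = 0.269 > 0 and g(1) = -0.131 < 0.
Iterate (Newton) starting at ψ = 0.5:
  ψ = 0.500: g = 0.0085, g' = -0.328 → ψ = 0.526
Converged at ψ = 0.526.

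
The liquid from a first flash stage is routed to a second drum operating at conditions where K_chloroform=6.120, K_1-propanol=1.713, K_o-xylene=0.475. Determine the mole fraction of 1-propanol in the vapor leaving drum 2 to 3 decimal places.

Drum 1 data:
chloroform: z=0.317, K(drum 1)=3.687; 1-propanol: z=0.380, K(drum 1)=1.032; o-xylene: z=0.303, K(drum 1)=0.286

y_1-propanol (drum 2) = 0.461

Drum 1:
Rachford–Rice: g(ψ₁) = Σ zᵢ(Kᵢ−1)/(1+ψ₁(Kᵢ−1)) = 0.
Check two-phase: ΣzᵢKᵢ = 1.648 > 1 and Σzᵢ/Kᵢ = 1.514 > 1, so g(0) = 0.648 > 0 and g(1) = -0.514 < 0.
Iterate (Newton) starting at ψ₁ = 0.39:
  ψ₁ = 0.390: g = 0.1281, g' = -0.843 → ψ₁ = 0.542
  ψ₁ = 0.542: g = 0.0058, g' = -0.791 → ψ₁ = 0.549
Converged at ψ₁ = 0.549.
Drum-1 compositions:
  chloroform: x = 0.128, y = 0.472
  1-propanol: x = 0.373, y = 0.385
  o-xylene: x = 0.499, y = 0.143
Drum-2 feed = drum-1 liquid: z₂ = (0.1280, 0.3734, 0.4985).
Drum 2:
Material balance + equilibrium reduce to Σ zᵢ(Kᵢ−1)/(1+ψ₂(Kᵢ−1)) = 0.
Check two-phase: ΣzᵢKᵢ = 1.660 > 1 and Σzᵢ/Kᵢ = 1.288 > 1, so g(0) = 0.660 > 0 and g(1) = -0.288 < 0.
Newton iteration, ψ₂⁰ = 0.57:
  ψ₂ = 0.570: g = -0.0169, g' = -0.594 → ψ₂ = 0.542
Converged at ψ₂ = 0.542.
  chloroform: x = 0.034, y = 0.208
  1-propanol: x = 0.269, y = 0.461
  o-xylene: x = 0.697, y = 0.331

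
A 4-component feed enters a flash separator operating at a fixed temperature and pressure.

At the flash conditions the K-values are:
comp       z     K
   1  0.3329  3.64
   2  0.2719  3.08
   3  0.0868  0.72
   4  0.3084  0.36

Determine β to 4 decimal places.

β = 0.8605

Let β = V/F and solve Σ zᵢ(Kᵢ−1)/(1+β(Kᵢ−1)) = 0.
g(0) = ΣzᵢKᵢ − 1 = 1.2227 and g(1) = 1 − Σzᵢ/Kᵢ = -0.1570, so a root lies in (0, 1).
Iterate (Newton) starting at β = 0.5:
  β = 0.5000: g = 0.33753, g' = -0.9961 → β = 0.8388
  β = 0.8388: g = 0.02151, g' = -0.9812 → β = 0.8608
  β = 0.8608: g = -0.00026, g' = -1.0058 → β = 0.8605
Converged at β = 0.8605.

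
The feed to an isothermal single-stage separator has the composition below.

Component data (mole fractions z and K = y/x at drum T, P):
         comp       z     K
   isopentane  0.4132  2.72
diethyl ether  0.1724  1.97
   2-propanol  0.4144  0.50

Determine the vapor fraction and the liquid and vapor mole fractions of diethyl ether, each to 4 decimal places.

ψ = 0.8852, x_diethyl ether = 0.0928, y_diethyl ether = 0.1827

Newton iteration, ψ⁰ = 0.66:
  ψ = 0.6600: g = 0.12555, g' = -0.5592 → ψ = 0.8845
  ψ = 0.8845: g = 0.00038, g' = -0.5723 → ψ = 0.8852
Converged at ψ = 0.8852.
Compositions from xᵢ = zᵢ/(1+ψ(Kᵢ−1)), yᵢ = Kᵢxᵢ:
  isopentane: x = 0.1638, y = 0.4456
  diethyl ether: x = 0.0928, y = 0.1827
  2-propanol: x = 0.7434, y = 0.3717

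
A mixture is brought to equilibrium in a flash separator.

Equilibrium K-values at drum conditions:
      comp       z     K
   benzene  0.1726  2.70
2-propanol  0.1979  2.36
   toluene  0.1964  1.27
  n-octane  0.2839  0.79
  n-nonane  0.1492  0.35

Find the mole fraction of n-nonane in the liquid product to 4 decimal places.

Rachford–Rice: g(V/F) = Σ zᵢ(Kᵢ−1)/(1+V/F(Kᵢ−1)) = 0.
g(0) = ΣzᵢKᵢ − 1 = 0.4590 and g(1) = 1 − Σzᵢ/Kᵢ = -0.0881, so a root lies in (0, 1).
Newton–Raphson from V/F = 0.67:
  V/F = 0.6700: g = 0.08173, g' = -0.4343 → V/F = 0.8582
  V/F = 0.8582: g = -0.00548, g' = -0.5109 → V/F = 0.8475
  V/F = 0.8475: g = -0.00004, g' = -0.5032 → V/F = 0.8474
Converged at V/F = 0.8474.
Compositions from xᵢ = zᵢ/(1+V/F(Kᵢ−1)), yᵢ = Kᵢxᵢ:
  benzene: x = 0.0707, y = 0.1909
  2-propanol: x = 0.0919, y = 0.2170
  toluene: x = 0.1598, y = 0.2030
  n-octane: x = 0.3454, y = 0.2728
  n-nonane: x = 0.3321, y = 0.1163

x_n-nonane = 0.3321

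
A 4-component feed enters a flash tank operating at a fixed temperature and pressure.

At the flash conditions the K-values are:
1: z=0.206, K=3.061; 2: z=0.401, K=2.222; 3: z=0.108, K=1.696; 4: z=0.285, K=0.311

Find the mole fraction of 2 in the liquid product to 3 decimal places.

Material balance + equilibrium reduce to Σ zᵢ(Kᵢ−1)/(1+V/F(Kᵢ−1)) = 0.
g(0) = ΣzᵢKᵢ − 1 = 0.793 and g(1) = 1 − Σzᵢ/Kᵢ = -0.228, so a root lies in (0, 1).
Iterate (Newton) starting at V/F = 0.5:
  V/F = 0.500: g = 0.2695, g' = -0.787 → V/F = 0.843
  V/F = 0.843: g = -0.0241, g' = -1.052 → V/F = 0.820
  V/F = 0.820: g = -0.0005, g' = -1.006 → V/F = 0.819
Converged at V/F = 0.819.
Compositions from xᵢ = zᵢ/(1+V/F(Kᵢ−1)), yᵢ = Kᵢxᵢ:
  1: x = 0.077, y = 0.235
  2: x = 0.200, y = 0.445
  3: x = 0.069, y = 0.117
  4: x = 0.654, y = 0.203

x_2 = 0.200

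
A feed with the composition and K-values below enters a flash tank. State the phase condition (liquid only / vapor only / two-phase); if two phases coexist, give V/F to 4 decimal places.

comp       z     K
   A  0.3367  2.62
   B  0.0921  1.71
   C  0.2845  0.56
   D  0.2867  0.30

two-phase, V/F = 0.3314

ΣzᵢKᵢ = 1.2850; Σzᵢ/Kᵢ = 1.6461.
Both exceed 1, so a two-phase solution exists.
Let ψ = V/F and solve Σ zᵢ(Kᵢ−1)/(1+ψ(Kᵢ−1)) = 0.
Newton iteration, ψ⁰ = 0.39:
  ψ = 0.3900: g = -0.04169, g' = -0.7064 → ψ = 0.3310
  ψ = 0.3310: g = 0.00029, g' = -0.7183 → ψ = 0.3314
Converged at ψ = 0.3314.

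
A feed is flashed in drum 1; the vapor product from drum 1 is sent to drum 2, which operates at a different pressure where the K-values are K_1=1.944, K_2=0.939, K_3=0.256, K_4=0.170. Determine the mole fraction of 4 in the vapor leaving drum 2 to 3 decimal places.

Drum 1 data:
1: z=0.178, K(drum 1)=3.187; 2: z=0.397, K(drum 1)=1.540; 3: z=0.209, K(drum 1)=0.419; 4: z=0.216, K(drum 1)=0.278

Drum 1:
Newton–Raphson from ψ₁ = 0.5:
  ψ₁ = 0.500: g = -0.0605, g' = -0.682 → ψ₁ = 0.411
  ψ₁ = 0.411: g = -0.0011, g' = -0.663 → ψ₁ = 0.410
Converged at ψ₁ = 0.410.
Drum-1 compositions:
  1: x = 0.094, y = 0.299
  2: x = 0.325, y = 0.501
  3: x = 0.274, y = 0.115
  4: x = 0.307, y = 0.085
Drum-2 feed = drum-1 vapor: z₂ = (0.2992, 0.5006, 0.1149, 0.0853).
Drum 2:
Material balance + equilibrium reduce to Σ zᵢ(Kᵢ−1)/(1+ψ₂(Kᵢ−1)) = 0.
Feasibility: ΣzᵢKᵢ = 1.096, Σzᵢ/Kᵢ = 1.638 — both > 1, two phases present.
Iterate (Newton) starting at ψ₂ = 0.59:
  ψ₂ = 0.590: g = -0.1414, g' = -0.540 → ψ₂ = 0.328
  ψ₂ = 0.328: g = -0.0259, g' = -0.380 → ψ₂ = 0.260
  ψ₂ = 0.260: g = -0.0005, g' = -0.367 → ψ₂ = 0.259
Converged at ψ₂ = 0.259.
  1: x = 0.240, y = 0.468
  2: x = 0.509, y = 0.478
  3: x = 0.142, y = 0.036
  4: x = 0.109, y = 0.018

y_4 (drum 2) = 0.018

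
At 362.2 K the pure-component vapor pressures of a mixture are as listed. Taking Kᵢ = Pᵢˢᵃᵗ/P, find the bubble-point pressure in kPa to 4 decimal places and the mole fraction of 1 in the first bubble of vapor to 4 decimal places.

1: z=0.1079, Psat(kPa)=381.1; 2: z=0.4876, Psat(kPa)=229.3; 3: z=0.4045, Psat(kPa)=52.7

Pbub = 174.2445 kPa, y_1 = 0.2360

At the bubble point ψ → 0, so ΣzᵢKᵢ = 1 with Kᵢ = Pᵢˢᵃᵗ/P ⇒ P = ΣzᵢPᵢˢᵃᵗ.
P = 0.1079·381.1 + 0.4876·229.3 + 0.4045·52.7 = 174.2445 kPa
yᵢ = zᵢPᵢˢᵃᵗ/P ⇒ y_1 = 0.1079·381.1/174.2445 = 0.2360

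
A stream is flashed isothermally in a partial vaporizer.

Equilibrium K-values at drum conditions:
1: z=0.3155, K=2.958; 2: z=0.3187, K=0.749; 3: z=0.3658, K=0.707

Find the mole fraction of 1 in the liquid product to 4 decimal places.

Rachford–Rice: g(V/F) = Σ zᵢ(Kᵢ−1)/(1+V/F(Kᵢ−1)) = 0.
g(0) = ΣzᵢKᵢ − 1 = 0.4306 and g(1) = 1 − Σzᵢ/Kᵢ = -0.0496, so a root lies in (0, 1).
Newton–Raphson from V/F = 0.48:
  V/F = 0.4800: g = 0.10278, g' = -0.3899 → V/F = 0.7436
  V/F = 0.7436: g = 0.01614, g' = -0.2822 → V/F = 0.8008
  V/F = 0.8008: g = 0.00040, g' = -0.2685 → V/F = 0.8023
Converged at V/F = 0.8023.
Compositions from xᵢ = zᵢ/(1+V/F(Kᵢ−1)), yᵢ = Kᵢxᵢ:
  1: x = 0.1227, y = 0.3630
  2: x = 0.3991, y = 0.2989
  3: x = 0.4782, y = 0.3381

x_1 = 0.1227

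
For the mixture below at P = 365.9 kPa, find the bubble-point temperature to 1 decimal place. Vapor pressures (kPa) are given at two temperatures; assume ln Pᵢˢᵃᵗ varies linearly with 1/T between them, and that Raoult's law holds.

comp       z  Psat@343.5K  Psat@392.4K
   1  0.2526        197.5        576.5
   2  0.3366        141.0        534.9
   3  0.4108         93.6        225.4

T = 386.0 K

Bubble-point temperature: ΣzᵢPᵢˢᵃᵗ(T) = P. Interpolate ln Pᵢˢᵃᵗ = aᵢ + bᵢ/T.
  T = 343.5 K: ΣzᵢPᵢˢᵃᵗ = 135.80 kPa
  T = 392.4 K: ΣzᵢPᵢˢᵃᵗ = 418.27 kPa
  T = 367.9 K: ΣzᵢPᵢˢᵃᵗ = 246.10 kPa
  T = 380.1 K: ΣzᵢPᵢˢᵃᵗ = 322.95 kPa
  T = 386.2 K: ΣzᵢPᵢˢᵃᵗ = 367.82 kPa
  T = 383.1 K: ΣzᵢPᵢˢᵃᵗ = 344.45 kPa
  T = 384.6 K: ΣzᵢPᵢˢᵃᵗ = 355.61 kPa
  T = 385.4 K: ΣzᵢPᵢˢᵃᵗ = 361.68 kPa
  T = 385.8 K: ΣzᵢPᵢˢᵃᵗ = 364.74 kPa
Interpolating between 385.8 K and 386.2 K gives T ≈ 386.0 K.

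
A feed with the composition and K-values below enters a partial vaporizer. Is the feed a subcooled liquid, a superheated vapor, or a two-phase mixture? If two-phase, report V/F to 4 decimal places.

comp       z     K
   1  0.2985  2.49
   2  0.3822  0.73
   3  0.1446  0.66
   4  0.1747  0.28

two-phase, V/F = 0.2617

ΣzᵢKᵢ = 1.1666; Σzᵢ/Kᵢ = 1.4865.
Both exceed 1, so a two-phase solution exists.
Material balance + equilibrium reduce to Σ zᵢ(Kᵢ−1)/(1+ψ(Kᵢ−1)) = 0.
Newton iteration, ψ⁰ = 0.5:
  ψ = 0.5000: g = -0.12019, g' = -0.5002 → ψ = 0.2597
  ψ = 0.2597: g = 0.00105, g' = -0.5338 → ψ = 0.2617
Converged at ψ = 0.2617.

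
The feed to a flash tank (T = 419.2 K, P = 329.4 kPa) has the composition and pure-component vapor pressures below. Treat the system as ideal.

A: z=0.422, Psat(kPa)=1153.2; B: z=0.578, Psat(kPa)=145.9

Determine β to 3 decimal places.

β = 0.526

Raoult's law: Kᵢ = Pᵢˢᵃᵗ/P = Pᵢˢᵃᵗ/329.4.
  K_A = 1153.2/329.4 = 3.50091, K_B = 145.9/329.4 = 0.44293
Material balance + equilibrium reduce to Σ zᵢ(Kᵢ−1)/(1+β(Kᵢ−1)) = 0.
g(0) = ΣzᵢKᵢ − 1 = 0.733 and g(1) = 1 − Σzᵢ/Kᵢ = -0.425, so a root lies in (0, 1).
Binary case is linear: z₁(K₁−1)(1+β(K₂−1)) + z₂(K₂−1)(1+β(K₁−1)) = 0
⇒ β = [z₁(K₁−1)+z₂(K₂−1)] / [−(K₁−1)(K₂−1)] = 0.7334/1.3932 = 0.526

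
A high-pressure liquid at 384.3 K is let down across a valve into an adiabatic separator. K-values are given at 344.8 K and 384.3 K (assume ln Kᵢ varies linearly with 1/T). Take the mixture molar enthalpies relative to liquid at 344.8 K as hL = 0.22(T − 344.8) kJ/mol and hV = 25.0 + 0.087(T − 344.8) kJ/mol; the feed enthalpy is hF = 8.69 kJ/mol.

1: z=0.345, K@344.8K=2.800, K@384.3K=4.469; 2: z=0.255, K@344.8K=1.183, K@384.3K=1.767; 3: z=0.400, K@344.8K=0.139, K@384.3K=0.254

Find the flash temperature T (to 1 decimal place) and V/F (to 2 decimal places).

Adiabatic flash: solve Rachford–Rice at each trial T, then check hF = ψ·hV(T) + (1−ψ)·hL(T).
  T = 344.8 K: K = (2.800, 1.183, 0.139), RR gives ψ = 0.283, H_out = 7.086 kJ/mol
  T = 384.3 K: K = (4.469, 1.767, 0.254), RR gives ψ = 0.586, H_out = 20.252 kJ/mol
  T = 364.6 K: K = (3.585, 1.462, 0.191), RR gives ψ = 0.451, H_out = 14.442 kJ/mol
  T = 354.7 K: K = (3.179, 1.319, 0.164), RR gives ψ = 0.374, H_out = 11.039 kJ/mol
  T = 349.8 K: K = (2.988, 1.251, 0.151), RR gives ψ = 0.331, H_out = 9.167 kJ/mol
  T = 347.3 K: K = (2.893, 1.217, 0.145), RR gives ψ = 0.308, H_out = 8.150 kJ/mol
  T = 348.6 K: K = (2.942, 1.234, 0.148), RR gives ψ = 0.320, H_out = 8.685 kJ/mol
Linear interpolation between T = 348.6 (H_out = 8.685) and T = 349.8 (H_out = 9.167) on hF = 8.69 gives T ≈ 348.6 K, at which ψ = 0.32.

T = 348.6 K, V/F = 0.32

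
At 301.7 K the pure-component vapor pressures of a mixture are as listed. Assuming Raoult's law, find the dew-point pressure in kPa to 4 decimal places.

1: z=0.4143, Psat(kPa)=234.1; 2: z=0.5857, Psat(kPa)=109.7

At the dew point ψ → 1, so Σzᵢ/Kᵢ = 1 with Kᵢ = Pᵢˢᵃᵗ/P ⇒ 1/P = Σzᵢ/Pᵢˢᵃᵗ.
1/P = 0.4143/234.1 + 0.5857/109.7 = 0.0071089 ⇒ P = 140.6695 kPa

Pdew = 140.6695 kPa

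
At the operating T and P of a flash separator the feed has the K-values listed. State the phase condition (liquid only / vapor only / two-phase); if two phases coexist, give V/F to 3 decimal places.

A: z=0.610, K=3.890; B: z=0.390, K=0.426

ΣzᵢKᵢ = 2.539; Σzᵢ/Kᵢ = 1.072.
Both exceed 1, so a two-phase solution exists.
Binary case is linear: z₁(K₁−1)(1+ψ(K₂−1)) + z₂(K₂−1)(1+ψ(K₁−1)) = 0
⇒ ψ = [z₁(K₁−1)+z₂(K₂−1)] / [−(K₁−1)(K₂−1)] = 1.5390/1.6589 = 0.928

two-phase, V/F = 0.928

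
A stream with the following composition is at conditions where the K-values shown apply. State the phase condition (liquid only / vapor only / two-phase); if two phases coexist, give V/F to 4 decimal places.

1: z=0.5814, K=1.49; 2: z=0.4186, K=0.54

two-phase, V/F = 0.4096

ΣzᵢKᵢ = 1.0923; Σzᵢ/Kᵢ = 1.1654.
Both exceed 1, so a two-phase solution exists.
Let ψ = V/F and solve Σ zᵢ(Kᵢ−1)/(1+ψ(Kᵢ−1)) = 0.
Binary case is linear: z₁(K₁−1)(1+ψ(K₂−1)) + z₂(K₂−1)(1+ψ(K₁−1)) = 0
⇒ ψ = [z₁(K₁−1)+z₂(K₂−1)] / [−(K₁−1)(K₂−1)] = 0.09233/0.22540 = 0.4096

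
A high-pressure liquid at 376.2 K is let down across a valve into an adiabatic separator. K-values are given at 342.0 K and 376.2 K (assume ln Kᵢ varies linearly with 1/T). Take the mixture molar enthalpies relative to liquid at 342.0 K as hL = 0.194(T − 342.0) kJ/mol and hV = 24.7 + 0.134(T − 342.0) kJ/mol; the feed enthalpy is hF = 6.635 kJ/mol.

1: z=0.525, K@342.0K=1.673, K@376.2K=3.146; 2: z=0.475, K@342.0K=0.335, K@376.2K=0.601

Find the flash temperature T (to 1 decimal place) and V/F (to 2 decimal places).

T = 346.1 K, V/F = 0.24

Adiabatic flash: solve Rachford–Rice at each trial T, then check hF = ψ·hV(T) + (1−ψ)·hL(T).
  T = 342.0 K: K = (1.673, 0.335), RR gives ψ = 0.084, H_out = 2.067 kJ/mol
  T = 376.2 K: K = (3.146, 0.601), RR gives ψ = 1.000, H_out = 29.283 kJ/mol
  T = 359.1 K: K = (2.329, 0.455), RR gives ψ = 0.606, H_out = 17.660 kJ/mol
  T = 350.6 K: K = (1.984, 0.392), RR gives ψ = 0.381, H_out = 10.882 kJ/mol
  T = 346.3 K: K = (1.824, 0.363), RR gives ψ = 0.247, H_out = 6.879 kJ/mol
  T = 344.1 K: K = (1.745, 0.348), RR gives ψ = 0.169, H_out = 4.549 kJ/mol
Linear interpolation between T = 344.1 (H_out = 4.549) and T = 346.3 (H_out = 6.879) on hF = 6.635 gives T ≈ 346.1 K, at which ψ = 0.24.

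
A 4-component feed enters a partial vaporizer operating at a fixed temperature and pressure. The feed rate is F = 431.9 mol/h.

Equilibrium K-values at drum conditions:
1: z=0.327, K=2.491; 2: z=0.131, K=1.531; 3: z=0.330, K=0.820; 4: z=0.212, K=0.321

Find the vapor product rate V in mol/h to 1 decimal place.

V = 259.6 mol/h

Let ψ = V/F and solve Σ zᵢ(Kᵢ−1)/(1+ψ(Kᵢ−1)) = 0.
g(0) = ΣzᵢKᵢ − 1 = 0.354 and g(1) = 1 − Σzᵢ/Kᵢ = -0.280, so a root lies in (0, 1).
Newton–Raphson from ψ = 0.43:
  ψ = 0.430: g = 0.0860, g' = -0.502 → ψ = 0.601
Converged at ψ = 0.601.
Then V = ψ·F = 0.6011·431.9 = 259.6 mol/h and L = F − V = 172.3 mol/h.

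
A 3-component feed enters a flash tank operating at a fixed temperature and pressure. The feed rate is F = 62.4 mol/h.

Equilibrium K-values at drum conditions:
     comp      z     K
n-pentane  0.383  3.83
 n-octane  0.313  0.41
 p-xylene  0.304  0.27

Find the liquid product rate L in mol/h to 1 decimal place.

L = 39.9 mol/h

Rachford–Rice: g(β) = Σ zᵢ(Kᵢ−1)/(1+β(Kᵢ−1)) = 0.
Check two-phase: ΣzᵢKᵢ = 1.677 > 1 and Σzᵢ/Kᵢ = 1.989 > 1, so g(0) = 0.677 > 0 and g(1) = -0.989 < 0.
Newton iteration, β⁰ = 0.56:
  β = 0.560: g = -0.2318, g' = -1.166 → β = 0.361
Converged at β = 0.361.
Then V = β·F = 0.3611·62.4 = 22.5 mol/h and L = F − V = 39.9 mol/h.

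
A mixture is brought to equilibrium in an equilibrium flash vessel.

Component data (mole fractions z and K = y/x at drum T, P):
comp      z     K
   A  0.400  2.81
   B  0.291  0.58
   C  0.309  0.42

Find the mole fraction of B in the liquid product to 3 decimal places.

x_B = 0.360

Rachford–Rice: g(V/F) = Σ zᵢ(Kᵢ−1)/(1+V/F(Kᵢ−1)) = 0.
g(0) = ΣzᵢKᵢ − 1 = 0.423 and g(1) = 1 − Σzᵢ/Kᵢ = -0.380, so a root lies in (0, 1).
Newton–Raphson from V/F = 0.54:
  V/F = 0.540: g = -0.0529, g' = -0.641 → V/F = 0.458
  V/F = 0.458: g = 0.0008, g' = -0.663 → V/F = 0.459
Converged at V/F = 0.459.
Compositions from xᵢ = zᵢ/(1+V/F(Kᵢ−1)), yᵢ = Kᵢxᵢ:
  A: x = 0.219, y = 0.614
  B: x = 0.360, y = 0.209
  C: x = 0.421, y = 0.177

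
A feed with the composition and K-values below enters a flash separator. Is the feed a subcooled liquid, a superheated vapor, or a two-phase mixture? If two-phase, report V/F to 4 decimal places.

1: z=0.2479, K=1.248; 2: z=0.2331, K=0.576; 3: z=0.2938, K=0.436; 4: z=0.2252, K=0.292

subcooled liquid

ΣzᵢKᵢ = 0.6375; Σzᵢ/Kᵢ = 2.0484.
Since ΣzᵢKᵢ < 1 the mixture is below its bubble point — single liquid phase.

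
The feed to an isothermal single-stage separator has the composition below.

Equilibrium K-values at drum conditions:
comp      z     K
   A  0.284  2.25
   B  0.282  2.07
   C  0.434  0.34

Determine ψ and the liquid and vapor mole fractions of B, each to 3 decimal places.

Let ψ = V/F and solve Σ zᵢ(Kᵢ−1)/(1+ψ(Kᵢ−1)) = 0.
Feasibility: ΣzᵢKᵢ = 1.370, Σzᵢ/Kᵢ = 1.539 — both > 1, two phases present.
Newton–Raphson from ψ = 0.5:
  ψ = 0.500: g = -0.0125, g' = -0.726 → ψ = 0.483
Converged at ψ = 0.483.
Compositions from xᵢ = zᵢ/(1+ψ(Kᵢ−1)), yᵢ = Kᵢxᵢ:
  A: x = 0.177, y = 0.399
  B: x = 0.186, y = 0.385
  C: x = 0.637, y = 0.217

ψ = 0.483, x_B = 0.186, y_B = 0.385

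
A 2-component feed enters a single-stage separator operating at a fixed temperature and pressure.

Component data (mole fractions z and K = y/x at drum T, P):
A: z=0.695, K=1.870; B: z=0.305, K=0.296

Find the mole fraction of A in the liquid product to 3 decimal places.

Material balance + equilibrium reduce to Σ zᵢ(Kᵢ−1)/(1+β(Kᵢ−1)) = 0.
g(0) = ΣzᵢKᵢ − 1 = 0.390 and g(1) = 1 − Σzᵢ/Kᵢ = -0.402, so a root lies in (0, 1).
Binary case is linear: z₁(K₁−1)(1+β(K₂−1)) + z₂(K₂−1)(1+β(K₁−1)) = 0
⇒ β = [z₁(K₁−1)+z₂(K₂−1)] / [−(K₁−1)(K₂−1)] = 0.3899/0.6125 = 0.637
Compositions from xᵢ = zᵢ/(1+β(Kᵢ−1)), yᵢ = Kᵢxᵢ:
  A: x = 0.447, y = 0.836
  B: x = 0.553, y = 0.164

x_A = 0.447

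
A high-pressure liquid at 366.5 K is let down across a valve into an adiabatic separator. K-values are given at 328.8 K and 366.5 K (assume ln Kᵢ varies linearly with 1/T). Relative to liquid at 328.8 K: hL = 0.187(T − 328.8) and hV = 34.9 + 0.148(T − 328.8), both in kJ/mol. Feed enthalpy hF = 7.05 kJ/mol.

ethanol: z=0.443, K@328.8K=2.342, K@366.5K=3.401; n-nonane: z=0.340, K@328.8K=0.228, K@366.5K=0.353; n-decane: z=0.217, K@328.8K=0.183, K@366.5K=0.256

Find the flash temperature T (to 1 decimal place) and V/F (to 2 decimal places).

T = 332.7 K, V/F = 0.18

Adiabatic flash: solve Rachford–Rice at each trial T, then check hF = ψ·hV(T) + (1−ψ)·hL(T).
  T = 328.8 K: K = (2.342, 0.228, 0.183), RR gives ψ = 0.146, H_out = 5.095 kJ/mol
  T = 366.5 K: K = (3.401, 0.353, 0.256), RR gives ψ = 0.414, H_out = 20.880 kJ/mol
  T = 347.6 K: K = (2.850, 0.287, 0.218), RR gives ψ = 0.297, H_out = 13.673 kJ/mol
  T = 338.2 K: K = (2.590, 0.257, 0.200), RR gives ψ = 0.228, H_out = 9.647 kJ/mol
  T = 333.5 K: K = (2.465, 0.242, 0.192), RR gives ψ = 0.189, H_out = 7.453 kJ/mol
  T = 331.1 K: K = (2.402, 0.235, 0.187), RR gives ψ = 0.168, H_out = 6.272 kJ/mol
Linear interpolation between T = 331.1 (H_out = 6.272) and T = 333.5 (H_out = 7.453) on hF = 7.05 gives T ≈ 332.7 K, at which ψ = 0.18.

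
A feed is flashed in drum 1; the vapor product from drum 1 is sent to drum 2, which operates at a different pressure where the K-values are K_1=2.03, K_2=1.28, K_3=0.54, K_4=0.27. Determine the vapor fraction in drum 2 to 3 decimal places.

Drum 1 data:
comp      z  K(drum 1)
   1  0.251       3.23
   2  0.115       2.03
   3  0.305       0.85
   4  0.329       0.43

V/F (drum 2) = 0.255

Drum 1:
Material balance + equilibrium reduce to Σ zᵢ(Kᵢ−1)/(1+ψ₁(Kᵢ−1)) = 0.
Check two-phase: ΣzᵢKᵢ = 1.445 > 1 and Σzᵢ/Kᵢ = 1.258 > 1, so g(0) = 0.445 > 0 and g(1) = -0.258 < 0.
Newton iteration, ψ₁⁰ = 0.5:
  ψ₁ = 0.500: g = 0.0311, g' = -0.549 → ψ₁ = 0.557
Converged at ψ₁ = 0.557.
Drum-1 compositions:
  1: x = 0.112, y = 0.361
  2: x = 0.073, y = 0.148
  3: x = 0.333, y = 0.283
  4: x = 0.482, y = 0.207
Drum-2 feed = drum-1 vapor: z₂ = (0.3614, 0.1483, 0.2829, 0.2074).
Drum 2:
Iterate (Newton) starting at ψ₂ = 0.52:
  ψ₂ = 0.520: g = -0.1364, g' = -0.562 → ψ₂ = 0.277
  ψ₂ = 0.277: g = -0.0109, g' = -0.494 → ψ₂ = 0.255
Converged at ψ₂ = 0.255.
  1: x = 0.286, y = 0.581
  2: x = 0.138, y = 0.177
  3: x = 0.321, y = 0.173
  4: x = 0.255, y = 0.069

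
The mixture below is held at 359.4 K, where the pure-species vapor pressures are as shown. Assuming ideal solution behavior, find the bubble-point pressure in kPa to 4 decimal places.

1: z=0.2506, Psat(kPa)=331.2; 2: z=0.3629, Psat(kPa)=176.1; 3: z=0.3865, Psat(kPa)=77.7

Pbub = 176.9365 kPa

At the bubble point ψ → 0, so ΣzᵢKᵢ = 1 with Kᵢ = Pᵢˢᵃᵗ/P ⇒ P = ΣzᵢPᵢˢᵃᵗ.
P = 0.2506·331.2 + 0.3629·176.1 + 0.3865·77.7 = 176.9365 kPa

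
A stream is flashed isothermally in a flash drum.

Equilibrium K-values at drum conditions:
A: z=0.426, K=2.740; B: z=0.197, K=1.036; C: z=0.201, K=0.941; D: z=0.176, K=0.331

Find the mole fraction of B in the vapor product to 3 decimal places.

y_B = 0.198

Newton–Raphson from ψ = 0.4:
  ψ = 0.400: g = 0.2711, g' = -0.596 → ψ = 0.855
  ψ = 0.855: g = 0.0174, g' = -0.639 → ψ = 0.882
  ψ = 0.882: g = -0.0004, g' = -0.670 → ψ = 0.881
Converged at ψ = 0.881.
Compositions from xᵢ = zᵢ/(1+ψ(Kᵢ−1)), yᵢ = Kᵢxᵢ:
  A: x = 0.168, y = 0.461
  B: x = 0.191, y = 0.198
  C: x = 0.212, y = 0.200
  D: x = 0.429, y = 0.142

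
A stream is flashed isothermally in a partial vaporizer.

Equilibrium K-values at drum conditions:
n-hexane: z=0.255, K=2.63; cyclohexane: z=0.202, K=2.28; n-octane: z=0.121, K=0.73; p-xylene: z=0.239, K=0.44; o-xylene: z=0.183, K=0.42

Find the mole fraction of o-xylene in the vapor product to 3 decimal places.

y_o-xylene = 0.110

Rachford–Rice: g(V/F) = Σ zᵢ(Kᵢ−1)/(1+V/F(Kᵢ−1)) = 0.
Check two-phase: ΣzᵢKᵢ = 1.402 > 1 and Σzᵢ/Kᵢ = 1.330 > 1, so g(0) = 0.402 > 0 and g(1) = -0.330 < 0.
Iterate (Newton) starting at V/F = 0.5:
  V/F = 0.500: g = 0.0135, g' = -0.607 → V/F = 0.522
Converged at V/F = 0.522.
Compositions from xᵢ = zᵢ/(1+V/F(Kᵢ−1)), yᵢ = Kᵢxᵢ:
  n-hexane: x = 0.138, y = 0.362
  cyclohexane: x = 0.121, y = 0.276
  n-octane: x = 0.141, y = 0.103
  p-xylene: x = 0.338, y = 0.149
  o-xylene: x = 0.263, y = 0.110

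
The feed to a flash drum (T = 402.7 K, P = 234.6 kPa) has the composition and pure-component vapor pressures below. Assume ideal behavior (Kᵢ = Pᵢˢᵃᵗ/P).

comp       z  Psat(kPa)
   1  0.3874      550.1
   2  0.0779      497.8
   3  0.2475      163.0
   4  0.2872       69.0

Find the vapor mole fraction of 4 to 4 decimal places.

y_4 = 0.1234

Raoult's law: Kᵢ = Pᵢˢᵃᵗ/P = Pᵢˢᵃᵗ/234.6.
  K_1 = 550.1/234.6 = 2.344842, K_2 = 497.8/234.6 = 2.121910, K_3 = 163.0/234.6 = 0.694800, K_4 = 69.0/234.6 = 0.294118
Material balance + equilibrium reduce to Σ zᵢ(Kᵢ−1)/(1+V/F(Kᵢ−1)) = 0.
Feasibility: ΣzᵢKᵢ = 1.3301, Σzᵢ/Kᵢ = 1.5346 — both > 1, two phases present.
Iterate (Newton) starting at V/F = 0.5:
  V/F = 0.5000: g = -0.03494, g' = -0.6646 → V/F = 0.4474
  V/F = 0.4474: g = -0.00034, g' = -0.6532 → V/F = 0.4469
Converged at V/F = 0.4469.
Compositions from xᵢ = zᵢ/(1+V/F(Kᵢ−1)), yᵢ = Kᵢxᵢ:
  1: x = 0.2420, y = 0.5674
  2: x = 0.0519, y = 0.1101
  3: x = 0.2866, y = 0.1991
  4: x = 0.4196, y = 0.1234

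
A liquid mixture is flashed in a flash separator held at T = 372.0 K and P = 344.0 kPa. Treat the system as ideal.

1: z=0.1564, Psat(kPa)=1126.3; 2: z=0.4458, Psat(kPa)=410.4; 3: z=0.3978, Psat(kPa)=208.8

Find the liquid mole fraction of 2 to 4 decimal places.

Raoult's law: Kᵢ = Pᵢˢᵃᵗ/P = Pᵢˢᵃᵗ/344.0.
  K_1 = 1126.3/344.0 = 3.274128, K_2 = 410.4/344.0 = 1.193023, K_3 = 208.8/344.0 = 0.606977
Let ψ = V/F and solve Σ zᵢ(Kᵢ−1)/(1+ψ(Kᵢ−1)) = 0.
Feasibility: ΣzᵢKᵢ = 1.2854, Σzᵢ/Kᵢ = 1.0768 — both > 1, two phases present.
Newton iteration, ψ⁰ = 0.5:
  ψ = 0.5000: g = 0.05032, g' = -0.2861 → ψ = 0.6759
  ψ = 0.6759: g = 0.00341, g' = -0.2526 → ψ = 0.6894
Converged at ψ = 0.6894.
Compositions from xᵢ = zᵢ/(1+ψ(Kᵢ−1)), yᵢ = Kᵢxᵢ:
  1: x = 0.0609, y = 0.1994
  2: x = 0.3934, y = 0.4694
  3: x = 0.5457, y = 0.3312

x_2 = 0.3934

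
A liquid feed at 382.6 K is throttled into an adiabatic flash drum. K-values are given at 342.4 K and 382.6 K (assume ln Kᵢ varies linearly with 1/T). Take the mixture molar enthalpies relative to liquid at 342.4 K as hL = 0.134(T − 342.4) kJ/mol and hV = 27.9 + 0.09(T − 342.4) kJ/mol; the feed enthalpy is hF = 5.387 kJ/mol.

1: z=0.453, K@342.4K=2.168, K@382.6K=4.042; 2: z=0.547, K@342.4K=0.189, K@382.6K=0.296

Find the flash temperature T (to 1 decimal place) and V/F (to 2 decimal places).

Adiabatic flash: solve Rachford–Rice at each trial T, then check hF = ψ·hV(T) + (1−ψ)·hL(T).
  T = 342.4 K: K = (2.168, 0.189), RR gives ψ = 0.090, H_out = 2.518 kJ/mol
  T = 382.6 K: K = (4.042, 0.296), RR gives ψ = 0.464, H_out = 17.503 kJ/mol
  T = 362.5 K: K = (3.012, 0.239), RR gives ψ = 0.324, H_out = 11.440 kJ/mol
  T = 352.4 K: K = (2.565, 0.213), RR gives ψ = 0.226, H_out = 7.556 kJ/mol
  T = 347.4 K: K = (2.361, 0.201), RR gives ψ = 0.165, H_out = 5.239 kJ/mol
  T = 349.9 K: K = (2.462, 0.207), RR gives ψ = 0.197, H_out = 6.440 kJ/mol
  T = 348.6 K: K = (2.409, 0.204), RR gives ψ = 0.181, H_out = 5.827 kJ/mol
Linear interpolation between T = 347.4 (H_out = 5.239) and T = 348.6 (H_out = 5.827) on hF = 5.387 gives T ≈ 347.7 K, at which ψ = 0.17.

T = 347.7 K, V/F = 0.17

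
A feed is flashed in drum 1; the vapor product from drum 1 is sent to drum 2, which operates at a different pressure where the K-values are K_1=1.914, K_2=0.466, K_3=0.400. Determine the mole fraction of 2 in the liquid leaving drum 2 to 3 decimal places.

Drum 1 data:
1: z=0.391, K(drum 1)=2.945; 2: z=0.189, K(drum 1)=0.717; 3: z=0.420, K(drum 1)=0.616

Drum 1:
Material balance + equilibrium reduce to Σ zᵢ(Kᵢ−1)/(1+ψ₁(Kᵢ−1)) = 0.
Feasibility: ΣzᵢKᵢ = 1.546, Σzᵢ/Kᵢ = 1.078 — both > 1, two phases present.
Newton iteration, ψ₁⁰ = 0.48:
  ψ₁ = 0.480: g = 0.1337, g' = -0.509 → ψ₁ = 0.743
  ψ₁ = 0.743: g = 0.0178, g' = -0.393 → ψ₁ = 0.788
Converged at ψ₁ = 0.788.
Drum-1 compositions:
  1: x = 0.154, y = 0.454
  2: x = 0.243, y = 0.174
  3: x = 0.602, y = 0.371
Drum-2 feed = drum-1 vapor: z₂ = (0.4545, 0.1744, 0.3711).
Drum 2:
Rachford–Rice: g(ψ₂) = Σ zᵢ(Kᵢ−1)/(1+ψ₂(Kᵢ−1)) = 0.
g(0) = ΣzᵢKᵢ − 1 = 0.100 and g(1) = 1 − Σzᵢ/Kᵢ = -0.539, so a root lies in (0, 1).
Iterate (Newton) starting at ψ₂ = 0.5:
  ψ₂ = 0.500: g = -0.1600, g' = -0.544 → ψ₂ = 0.206
  ψ₂ = 0.206: g = -0.0090, g' = -0.506 → ψ₂ = 0.188
Converged at ψ₂ = 0.188.
  1: x = 0.388, y = 0.742
  2: x = 0.194, y = 0.090
  3: x = 0.418, y = 0.167

x_2 (drum 2) = 0.194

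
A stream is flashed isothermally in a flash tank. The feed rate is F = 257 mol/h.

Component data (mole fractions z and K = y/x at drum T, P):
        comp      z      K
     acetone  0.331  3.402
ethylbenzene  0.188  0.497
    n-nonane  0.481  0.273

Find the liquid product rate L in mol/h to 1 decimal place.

Let ψ = V/F and solve Σ zᵢ(Kᵢ−1)/(1+ψ(Kᵢ−1)) = 0.
Check two-phase: ΣzᵢKᵢ = 1.351 > 1 and Σzᵢ/Kᵢ = 2.237 > 1, so g(0) = 0.351 > 0 and g(1) = -1.237 < 0.
Newton–Raphson from ψ = 0.47:
  ψ = 0.470: g = -0.2816, g' = -1.090 → ψ = 0.212
  ψ = 0.212: g = 0.0081, g' = -1.254 → ψ = 0.218
Converged at ψ = 0.218.
Then V = ψ·F = 0.2181·257 = 56.0 mol/h and L = F − V = 201.0 mol/h.

L = 201.0 mol/h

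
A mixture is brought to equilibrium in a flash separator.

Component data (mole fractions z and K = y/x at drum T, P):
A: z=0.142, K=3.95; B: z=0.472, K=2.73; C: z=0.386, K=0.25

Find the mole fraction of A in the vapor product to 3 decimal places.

y_A = 0.198

Let ψ = V/F and solve Σ zᵢ(Kᵢ−1)/(1+ψ(Kᵢ−1)) = 0.
Check two-phase: ΣzᵢKᵢ = 1.946 > 1 and Σzᵢ/Kᵢ = 1.753 > 1, so g(0) = 0.946 > 0 and g(1) = -0.753 < 0.
Newton iteration, ψ⁰ = 0.5:
  ψ = 0.500: g = 0.1439, g' = -1.164 → ψ = 0.624
  ψ = 0.624: g = -0.0036, g' = -1.246 → ψ = 0.621
Converged at ψ = 0.621.
Compositions from xᵢ = zᵢ/(1+ψ(Kᵢ−1)), yᵢ = Kᵢxᵢ:
  A: x = 0.050, y = 0.198
  B: x = 0.228, y = 0.621
  C: x = 0.722, y = 0.181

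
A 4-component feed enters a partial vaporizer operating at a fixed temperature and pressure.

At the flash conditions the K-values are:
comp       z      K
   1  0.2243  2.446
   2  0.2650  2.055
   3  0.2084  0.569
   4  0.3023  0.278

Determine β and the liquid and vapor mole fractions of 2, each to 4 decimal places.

β = 0.3810, x_2 = 0.1890, y_2 = 0.3884

Rachford–Rice: g(β) = Σ zᵢ(Kᵢ−1)/(1+β(Kᵢ−1)) = 0.
Feasibility: ΣzᵢKᵢ = 1.2958, Σzᵢ/Kᵢ = 1.6743 — both > 1, two phases present.
Newton–Raphson from β = 0.5:
  β = 0.5000: g = -0.08479, g' = -0.7332 → β = 0.3844
  β = 0.3844: g = -0.00236, g' = -0.7006 → β = 0.3810
Converged at β = 0.3810.
Compositions from xᵢ = zᵢ/(1+β(Kᵢ−1)), yᵢ = Kᵢxᵢ:
  1: x = 0.1446, y = 0.3538
  2: x = 0.1890, y = 0.3884
  3: x = 0.2493, y = 0.1419
  4: x = 0.4170, y = 0.1159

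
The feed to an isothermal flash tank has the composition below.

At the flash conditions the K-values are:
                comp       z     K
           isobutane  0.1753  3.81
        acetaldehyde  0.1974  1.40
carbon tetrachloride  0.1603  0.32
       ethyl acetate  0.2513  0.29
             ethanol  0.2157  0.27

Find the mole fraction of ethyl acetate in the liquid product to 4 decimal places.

Iterate (Newton) starting at β = 0.5:
  β = 0.5000: g = -0.41913, g' = -1.0210 → β = 0.0895
  β = 0.0895: g = -0.00521, g' = -1.2733 → β = 0.0854
Converged at β = 0.0854.
Compositions from xᵢ = zᵢ/(1+β(Kᵢ−1)), yᵢ = Kᵢxᵢ:
  isobutane: x = 0.1414, y = 0.5386
  acetaldehyde: x = 0.1909, y = 0.2672
  carbon tetrachloride: x = 0.1702, y = 0.0545
  ethyl acetate: x = 0.2675, y = 0.0776
  ethanol: x = 0.2300, y = 0.0621

x_ethyl acetate = 0.2675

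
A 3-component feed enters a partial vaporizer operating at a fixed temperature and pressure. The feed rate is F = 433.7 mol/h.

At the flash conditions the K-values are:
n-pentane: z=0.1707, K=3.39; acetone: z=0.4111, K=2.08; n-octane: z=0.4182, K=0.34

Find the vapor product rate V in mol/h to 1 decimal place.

V = 249.9 mol/h

Rachford–Rice: g(β) = Σ zᵢ(Kᵢ−1)/(1+β(Kᵢ−1)) = 0.
g(0) = ΣzᵢKᵢ − 1 = 0.5759 and g(1) = 1 − Σzᵢ/Kᵢ = -0.4780, so a root lies in (0, 1).
Newton–Raphson from β = 0.45:
  β = 0.4500: g = 0.10273, g' = -0.8121 → β = 0.5765
  β = 0.5765: g = -0.00033, g' = -0.8292 → β = 0.5761
Converged at β = 0.5761.
Then V = β·F = 0.5761·433.7 = 249.9 mol/h and L = F − V = 183.8 mol/h.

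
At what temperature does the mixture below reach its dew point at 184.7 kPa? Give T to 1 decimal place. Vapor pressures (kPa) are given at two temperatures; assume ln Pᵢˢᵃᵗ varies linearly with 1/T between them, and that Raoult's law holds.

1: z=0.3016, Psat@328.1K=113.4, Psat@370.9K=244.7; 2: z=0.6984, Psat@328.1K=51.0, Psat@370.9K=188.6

T = 367.1 K

Dew-point temperature: Σzᵢ·P/Pᵢˢᵃᵗ(T) = 1. Interpolate ln Pᵢˢᵃᵗ = aᵢ + bᵢ/T.
  T = 328.1 K: ΣzᵢP/Pᵢˢᵃᵗ = 3.0205
  T = 370.9 K: ΣzᵢP/Pᵢˢᵃᵗ = 0.9116
  T = 349.5 K: ΣzᵢP/Pᵢˢᵃᵗ = 1.5903
  T = 360.2 K: ΣzᵢP/Pᵢˢᵃᵗ = 1.1925
  T = 365.5 K: ΣzᵢP/Pᵢˢᵃᵗ = 1.0415
  T = 368.2 K: ΣzᵢP/Pᵢˢᵃᵗ = 0.9738
  T = 366.9 K: ΣzᵢP/Pᵢˢᵃᵗ = 1.0057
Interpolating between 366.9 K and 368.2 K gives T ≈ 367.1 K.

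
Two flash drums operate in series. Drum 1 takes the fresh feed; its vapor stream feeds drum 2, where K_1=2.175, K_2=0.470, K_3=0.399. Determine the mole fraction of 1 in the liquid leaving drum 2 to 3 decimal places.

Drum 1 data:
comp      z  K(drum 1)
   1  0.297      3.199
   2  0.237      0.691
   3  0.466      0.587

x_1 (drum 2) = 0.329

Drum 1:
Let ψ₁ = V/F and solve Σ zᵢ(Kᵢ−1)/(1+ψ₁(Kᵢ−1)) = 0.
Feasibility: ΣzᵢKᵢ = 1.387, Σzᵢ/Kᵢ = 1.230 — both > 1, two phases present.
Newton iteration, ψ₁⁰ = 0.33:
  ψ₁ = 0.330: g = 0.0741, g' = -0.617 → ψ₁ = 0.450
  ψ₁ = 0.450: g = 0.0068, g' = -0.513 → ψ₁ = 0.463
Converged at ψ₁ = 0.463.
Drum-1 compositions:
  1: x = 0.147, y = 0.471
  2: x = 0.277, y = 0.191
  3: x = 0.576, y = 0.338
Drum-2 feed = drum-1 vapor: z₂ = (0.4706, 0.1911, 0.3383).
Drum 2:
Newton iteration, ψ₂⁰ = 0.5:
  ψ₂ = 0.500: g = -0.0802, g' = -0.607 → ψ₂ = 0.368
  ψ₂ = 0.368: g = -0.0008, g' = -0.601 → ψ₂ = 0.367
Converged at ψ₂ = 0.367.
  1: x = 0.329, y = 0.715
  2: x = 0.237, y = 0.111
  3: x = 0.434, y = 0.173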